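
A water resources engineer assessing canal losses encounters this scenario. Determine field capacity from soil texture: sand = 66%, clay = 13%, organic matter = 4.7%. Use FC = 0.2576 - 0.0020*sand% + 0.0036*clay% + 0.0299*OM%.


FC = 0.2576 - 0.0020*66 + 0.0036*13 + 0.0299*4.7
   = 0.2576 - 0.1320 + 0.0468 + 0.1405
   = 0.3129


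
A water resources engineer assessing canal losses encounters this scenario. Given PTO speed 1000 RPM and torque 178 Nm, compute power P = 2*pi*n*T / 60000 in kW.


P = 2*pi*n*T / 60000
  = 2*pi * 1000 * 178 / 60000
  = 1118406.98 / 60000
  = 18.64 kW


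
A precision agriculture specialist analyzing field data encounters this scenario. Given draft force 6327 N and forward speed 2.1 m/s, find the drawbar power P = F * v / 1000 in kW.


P = F * v / 1000
  = 6327 * 2.1 / 1000
  = 13286.70 / 1000
  = 13.29 kW


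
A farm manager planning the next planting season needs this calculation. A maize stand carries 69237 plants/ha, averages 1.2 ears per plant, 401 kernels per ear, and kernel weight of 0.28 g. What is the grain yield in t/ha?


Y = density * ears * kernels * kw
  = 69237 * 1.2 * 401 * 0.28 g/ha
  = 9328716.43 g/ha
  = 9328.72 kg/ha = 9.33 t/ha


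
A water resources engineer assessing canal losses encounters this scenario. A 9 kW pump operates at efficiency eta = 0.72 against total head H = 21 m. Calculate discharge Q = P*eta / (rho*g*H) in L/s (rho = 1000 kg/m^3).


Q = (P * 1000 * eta) / (rho * g * H)
  = (9 * 1000 * 0.72) / (1000 * 9.81 * 21)
  = 6480 / 206010
  = 0.03145 m^3/s = 31.45 L/s


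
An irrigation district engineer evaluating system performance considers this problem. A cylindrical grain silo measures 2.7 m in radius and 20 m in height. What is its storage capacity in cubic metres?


V = pi * r^2 * h
  = pi * 2.7^2 * 20
  = pi * 7.29 * 20
  = 458.04 m^3


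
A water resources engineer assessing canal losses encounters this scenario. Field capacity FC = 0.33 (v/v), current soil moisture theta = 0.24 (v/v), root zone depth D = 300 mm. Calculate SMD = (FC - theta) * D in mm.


SMD = (FC - theta) * D
    = (0.33 - 0.24) * 300
    = 0.090 * 300
    = 27 mm


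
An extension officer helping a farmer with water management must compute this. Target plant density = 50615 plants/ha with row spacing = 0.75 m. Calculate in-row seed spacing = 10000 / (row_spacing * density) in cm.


spacing = 10000 / (row_sp * density)
        = 10000 / (0.75 * 50615)
        = 10000 / 37961.25
        = 0.26343 m = 26.34 cm


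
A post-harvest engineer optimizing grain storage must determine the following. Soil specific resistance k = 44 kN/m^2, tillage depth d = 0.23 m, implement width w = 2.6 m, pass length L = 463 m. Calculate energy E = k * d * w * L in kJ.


E = k * d * w * L
  = 44 * 0.23 * 2.6 * 463
  = 12182.46 kJ


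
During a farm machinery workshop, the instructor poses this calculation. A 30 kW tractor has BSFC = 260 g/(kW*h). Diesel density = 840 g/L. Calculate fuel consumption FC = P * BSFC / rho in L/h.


FC = P * BSFC / rho_fuel
   = 30 * 260 / 840
   = 7800 / 840
   = 9.29 L/h


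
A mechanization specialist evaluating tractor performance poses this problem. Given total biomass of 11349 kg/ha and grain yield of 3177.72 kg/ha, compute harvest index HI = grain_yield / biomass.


HI = grain_yield / biomass
   = 3177.72 / 11349
   = 0.28


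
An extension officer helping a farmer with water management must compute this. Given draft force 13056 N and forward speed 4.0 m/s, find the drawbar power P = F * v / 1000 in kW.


P = F * v / 1000
  = 13056 * 4.0 / 1000
  = 52224 / 1000
  = 52.22 kW


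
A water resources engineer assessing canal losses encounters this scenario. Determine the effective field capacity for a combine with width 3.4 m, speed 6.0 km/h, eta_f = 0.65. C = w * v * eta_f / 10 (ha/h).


C = w * v * eta_f / 10
  = 3.4 * 6.0 * 0.65 / 10
  = 13.26 / 10
  = 1.33 ha/h


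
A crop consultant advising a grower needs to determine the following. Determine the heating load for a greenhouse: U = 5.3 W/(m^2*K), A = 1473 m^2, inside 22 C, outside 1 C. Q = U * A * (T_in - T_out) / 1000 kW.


dT = 22 - (1) = 21 K
Q = U * A * dT
  = 5.3 * 1473 * 21
  = 163944.90 W = 163.94 kW


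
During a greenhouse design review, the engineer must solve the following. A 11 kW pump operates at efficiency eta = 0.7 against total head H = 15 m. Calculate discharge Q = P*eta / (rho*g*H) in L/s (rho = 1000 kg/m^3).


Q = (P * 1000 * eta) / (rho * g * H)
  = (11 * 1000 * 0.7) / (1000 * 9.81 * 15)
  = 7700 / 147150
  = 0.05233 m^3/s = 52.33 L/s


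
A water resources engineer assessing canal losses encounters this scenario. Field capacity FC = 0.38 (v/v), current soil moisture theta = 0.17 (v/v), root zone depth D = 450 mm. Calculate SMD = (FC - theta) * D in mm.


SMD = (FC - theta) * D
    = (0.38 - 0.17) * 450
    = 0.210 * 450
    = 94.50 mm


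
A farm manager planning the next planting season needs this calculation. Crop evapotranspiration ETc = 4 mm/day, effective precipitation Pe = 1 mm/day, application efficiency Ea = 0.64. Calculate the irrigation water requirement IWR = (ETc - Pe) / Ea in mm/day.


IWR = (ETc - Pe) / Ea
    = (4 - 1) / 0.64
    = 3 / 0.64
    = 4.69 mm/day


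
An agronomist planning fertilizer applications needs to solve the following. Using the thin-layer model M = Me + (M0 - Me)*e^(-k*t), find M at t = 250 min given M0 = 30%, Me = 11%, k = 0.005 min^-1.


M = Me + (M0 - Me) * e^(-k*t)
  = 11 + (30 - 11) * e^(-0.005*250)
  = 11 + 19 * e^(-1.250)
  = 11 + 19 * 0.28650
  = 11 + 5.4436
  = 16.44%


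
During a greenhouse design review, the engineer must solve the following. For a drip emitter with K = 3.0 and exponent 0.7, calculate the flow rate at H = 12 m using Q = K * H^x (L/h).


Q = K * H^x
  = 3.0 * 12^0.7
  = 3.0 * 5.6941
  = 17.08 L/h


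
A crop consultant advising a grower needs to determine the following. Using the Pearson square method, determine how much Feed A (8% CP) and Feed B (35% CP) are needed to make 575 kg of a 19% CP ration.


parts_A = CP_b - target = 35 - 19 = 16
parts_B = target - CP_a = 19 - 8 = 11
total_parts = 16 + 11 = 27
Feed A = 575 * 16 / 27 = 340.74 kg
Feed B = 575 * 11 / 27 = 234.26 kg

340.74 kg


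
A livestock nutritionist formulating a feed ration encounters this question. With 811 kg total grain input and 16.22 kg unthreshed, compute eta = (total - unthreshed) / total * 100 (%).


eta = (total - unthreshed) / total * 100
    = (811 - 16.22) / 811 * 100
    = 794.78 / 811 * 100
    = 98%


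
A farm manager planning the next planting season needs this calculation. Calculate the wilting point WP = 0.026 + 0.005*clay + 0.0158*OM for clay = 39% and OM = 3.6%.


WP = 0.026 + 0.005*39 + 0.0158*3.6
   = 0.026 + 0.1950 + 0.0569
   = 0.2779


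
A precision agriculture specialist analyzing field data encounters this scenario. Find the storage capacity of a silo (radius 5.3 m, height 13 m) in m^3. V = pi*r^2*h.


V = pi * r^2 * h
  = pi * 5.3^2 * 13
  = pi * 28.09 * 13
  = 1147.22 m^3


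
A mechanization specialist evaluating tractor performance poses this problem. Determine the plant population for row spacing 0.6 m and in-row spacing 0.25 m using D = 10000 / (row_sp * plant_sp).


D = 10000 / (row_sp * plant_sp)
  = 10000 / (0.6 * 0.25)
  = 10000 / 0.1500
  = 66666.67 plants/ha


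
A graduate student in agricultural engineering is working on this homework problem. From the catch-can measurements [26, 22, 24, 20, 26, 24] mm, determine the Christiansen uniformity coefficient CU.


xbar = 142 / 6 = 23.667
sum|xi - xbar| = 10.667
CU = 100 * (1 - 10.667 / (6 * 23.667))
   = 100 * (1 - 0.0751)
   = 92.49%


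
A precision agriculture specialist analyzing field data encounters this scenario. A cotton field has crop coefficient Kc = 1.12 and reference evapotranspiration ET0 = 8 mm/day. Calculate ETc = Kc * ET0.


ETc = Kc * ET0
    = 1.12 * 8
    = 8.96 mm/day


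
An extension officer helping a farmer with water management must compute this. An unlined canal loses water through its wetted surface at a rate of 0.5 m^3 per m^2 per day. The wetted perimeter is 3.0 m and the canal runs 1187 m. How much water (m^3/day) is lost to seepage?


S = C * P * L
  = 0.5 * 3.0 * 1187
  = 1780.50 m^3/day


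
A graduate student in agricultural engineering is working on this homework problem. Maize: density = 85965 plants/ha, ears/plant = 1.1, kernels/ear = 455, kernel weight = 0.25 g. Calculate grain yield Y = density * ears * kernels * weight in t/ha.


Y = density * ears * kernels * kw
  = 85965 * 1.1 * 455 * 0.25 g/ha
  = 10756370.63 g/ha
  = 10756.37 kg/ha = 10.76 t/ha


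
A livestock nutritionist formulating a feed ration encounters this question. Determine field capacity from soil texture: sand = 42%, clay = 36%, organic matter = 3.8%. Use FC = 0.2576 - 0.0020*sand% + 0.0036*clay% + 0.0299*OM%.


FC = 0.2576 - 0.0020*42 + 0.0036*36 + 0.0299*3.8
   = 0.2576 - 0.0840 + 0.1296 + 0.1136
   = 0.4168


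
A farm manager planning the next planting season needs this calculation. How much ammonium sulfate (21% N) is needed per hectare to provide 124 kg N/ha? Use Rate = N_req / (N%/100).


Rate = N_required / (N_content / 100)
     = 124 / (21 / 100)
     = 124 / 0.21
     = 590.48 kg/ha


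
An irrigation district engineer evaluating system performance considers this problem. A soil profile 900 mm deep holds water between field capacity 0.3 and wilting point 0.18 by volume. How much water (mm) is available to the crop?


AW = (FC - WP) * D
   = (0.3 - 0.18) * 900
   = 0.12 * 900
   = 108 mm


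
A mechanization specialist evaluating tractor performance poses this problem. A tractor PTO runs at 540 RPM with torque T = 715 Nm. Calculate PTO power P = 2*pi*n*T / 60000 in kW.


P = 2*pi*n*T / 60000
  = 2*pi * 540 * 715 / 60000
  = 2425937.85 / 60000
  = 40.43 kW


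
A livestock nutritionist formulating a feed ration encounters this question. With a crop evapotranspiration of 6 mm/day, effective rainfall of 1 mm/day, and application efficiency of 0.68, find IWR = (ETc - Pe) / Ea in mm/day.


IWR = (ETc - Pe) / Ea
    = (6 - 1) / 0.68
    = 5 / 0.68
    = 7.35 mm/day


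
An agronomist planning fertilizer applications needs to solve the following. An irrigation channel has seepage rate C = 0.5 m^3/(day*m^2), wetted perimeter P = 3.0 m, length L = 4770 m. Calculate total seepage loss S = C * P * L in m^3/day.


S = C * P * L
  = 0.5 * 3.0 * 4770
  = 7155 m^3/day


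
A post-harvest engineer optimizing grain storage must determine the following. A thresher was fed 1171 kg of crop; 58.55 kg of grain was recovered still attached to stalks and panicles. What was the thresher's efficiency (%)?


eta = (total - unthreshed) / total * 100
    = (1171 - 58.55) / 1171 * 100
    = 1112.45 / 1171 * 100
    = 95%


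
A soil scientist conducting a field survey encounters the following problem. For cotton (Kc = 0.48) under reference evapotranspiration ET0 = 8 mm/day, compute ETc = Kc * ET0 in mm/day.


ETc = Kc * ET0
    = 0.48 * 8
    = 3.84 mm/day


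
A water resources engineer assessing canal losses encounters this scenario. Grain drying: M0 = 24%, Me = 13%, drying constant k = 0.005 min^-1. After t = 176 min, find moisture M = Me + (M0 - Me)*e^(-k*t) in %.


M = Me + (M0 - Me) * e^(-k*t)
  = 13 + (24 - 13) * e^(-0.005*176)
  = 13 + 11 * e^(-0.880)
  = 13 + 11 * 0.41478
  = 13 + 4.5626
  = 17.56%


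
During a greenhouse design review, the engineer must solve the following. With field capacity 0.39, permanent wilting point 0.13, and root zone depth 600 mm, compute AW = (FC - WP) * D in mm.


AW = (FC - WP) * D
   = (0.39 - 0.13) * 600
   = 0.26 * 600
   = 156 mm


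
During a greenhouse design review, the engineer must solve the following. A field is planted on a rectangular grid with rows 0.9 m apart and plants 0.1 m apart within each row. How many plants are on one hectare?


D = 10000 / (row_sp * plant_sp)
  = 10000 / (0.9 * 0.1)
  = 10000 / 0.0900
  = 111111.11 plants/ha


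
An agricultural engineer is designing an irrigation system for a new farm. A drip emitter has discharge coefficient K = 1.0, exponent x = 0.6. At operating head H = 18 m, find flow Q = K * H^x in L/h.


Q = K * H^x
  = 1.0 * 18^0.6
  = 1.0 * 5.6645
  = 5.66 L/h


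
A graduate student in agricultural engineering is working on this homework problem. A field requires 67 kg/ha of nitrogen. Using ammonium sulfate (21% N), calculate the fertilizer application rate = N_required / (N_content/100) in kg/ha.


Rate = N_required / (N_content / 100)
     = 67 / (21 / 100)
     = 67 / 0.21
     = 319.05 kg/ha


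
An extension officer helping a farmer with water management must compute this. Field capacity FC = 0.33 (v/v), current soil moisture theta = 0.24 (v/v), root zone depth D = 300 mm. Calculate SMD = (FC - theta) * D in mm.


SMD = (FC - theta) * D
    = (0.33 - 0.24) * 300
    = 0.090 * 300
    = 27 mm


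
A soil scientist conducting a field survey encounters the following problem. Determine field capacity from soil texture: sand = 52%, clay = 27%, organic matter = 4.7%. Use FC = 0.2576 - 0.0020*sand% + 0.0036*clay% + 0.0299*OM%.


FC = 0.2576 - 0.0020*52 + 0.0036*27 + 0.0299*4.7
   = 0.2576 - 0.1040 + 0.0972 + 0.1405
   = 0.3913


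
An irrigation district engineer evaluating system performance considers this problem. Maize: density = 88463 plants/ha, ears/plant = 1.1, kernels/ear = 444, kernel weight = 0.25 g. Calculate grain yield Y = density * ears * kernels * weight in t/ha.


Y = density * ears * kernels * kw
  = 88463 * 1.1 * 444 * 0.25 g/ha
  = 10801332.30 g/ha
  = 10801.33 kg/ha = 10.80 t/ha


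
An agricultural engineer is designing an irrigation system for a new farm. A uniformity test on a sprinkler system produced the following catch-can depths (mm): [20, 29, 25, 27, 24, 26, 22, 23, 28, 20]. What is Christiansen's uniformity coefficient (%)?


xbar = 244 / 10 = 24.400
sum|xi - xbar| = 26
CU = 100 * (1 - 26 / (10 * 24.400))
   = 100 * (1 - 0.1066)
   = 89.34%


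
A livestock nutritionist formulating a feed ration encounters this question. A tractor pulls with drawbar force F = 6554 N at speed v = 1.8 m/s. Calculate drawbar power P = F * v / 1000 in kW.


P = F * v / 1000
  = 6554 * 1.8 / 1000
  = 11797.20 / 1000
  = 11.80 kW


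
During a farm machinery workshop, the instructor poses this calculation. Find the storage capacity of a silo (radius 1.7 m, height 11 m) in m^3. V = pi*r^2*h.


V = pi * r^2 * h
  = pi * 1.7^2 * 11
  = pi * 2.89 * 11
  = 99.87 m^3


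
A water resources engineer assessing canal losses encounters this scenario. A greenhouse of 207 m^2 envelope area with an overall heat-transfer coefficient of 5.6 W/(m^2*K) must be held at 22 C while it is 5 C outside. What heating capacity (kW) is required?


dT = 22 - (5) = 17 K
Q = U * A * dT
  = 5.6 * 207 * 17
  = 19706.40 W = 19.71 kW


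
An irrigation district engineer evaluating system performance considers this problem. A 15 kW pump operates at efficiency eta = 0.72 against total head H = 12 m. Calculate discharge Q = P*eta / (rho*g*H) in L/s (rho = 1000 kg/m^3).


Q = (P * 1000 * eta) / (rho * g * H)
  = (15 * 1000 * 0.72) / (1000 * 9.81 * 12)
  = 10800 / 117720
  = 0.09174 m^3/s = 91.74 L/s


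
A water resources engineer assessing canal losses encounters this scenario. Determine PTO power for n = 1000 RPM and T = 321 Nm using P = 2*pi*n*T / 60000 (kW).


P = 2*pi*n*T / 60000
  = 2*pi * 1000 * 321 / 60000
  = 2016902.48 / 60000
  = 33.62 kW


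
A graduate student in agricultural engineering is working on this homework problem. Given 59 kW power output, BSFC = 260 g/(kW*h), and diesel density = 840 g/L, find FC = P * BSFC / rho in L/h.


FC = P * BSFC / rho_fuel
   = 59 * 260 / 840
   = 15340 / 840
   = 18.26 L/h


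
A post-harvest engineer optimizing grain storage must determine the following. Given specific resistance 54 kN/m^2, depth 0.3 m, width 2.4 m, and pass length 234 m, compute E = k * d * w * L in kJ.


E = k * d * w * L
  = 54 * 0.3 * 2.4 * 234
  = 9097.92 kJ


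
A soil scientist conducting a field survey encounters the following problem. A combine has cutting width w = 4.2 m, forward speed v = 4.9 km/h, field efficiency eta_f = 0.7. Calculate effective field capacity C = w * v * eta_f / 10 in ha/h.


C = w * v * eta_f / 10
  = 4.2 * 4.9 * 0.7 / 10
  = 14.41 / 10
  = 1.44 ha/h


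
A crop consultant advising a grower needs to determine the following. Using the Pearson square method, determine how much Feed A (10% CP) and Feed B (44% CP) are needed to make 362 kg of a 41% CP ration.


parts_A = CP_b - target = 44 - 41 = 3
parts_B = target - CP_a = 41 - 10 = 31
total_parts = 3 + 31 = 34
Feed A = 362 * 3 / 34 = 31.94 kg
Feed B = 362 * 31 / 34 = 330.06 kg

31.94 kg


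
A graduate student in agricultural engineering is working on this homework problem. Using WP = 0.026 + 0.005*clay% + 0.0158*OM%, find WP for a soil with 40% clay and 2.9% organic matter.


WP = 0.026 + 0.005*40 + 0.0158*2.9
   = 0.026 + 0.2000 + 0.0458
   = 0.2718


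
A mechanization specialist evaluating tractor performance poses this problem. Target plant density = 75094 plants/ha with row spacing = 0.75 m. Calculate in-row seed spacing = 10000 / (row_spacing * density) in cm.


spacing = 10000 / (row_sp * density)
        = 10000 / (0.75 * 75094)
        = 10000 / 56320.50
        = 0.17756 m = 17.76 cm


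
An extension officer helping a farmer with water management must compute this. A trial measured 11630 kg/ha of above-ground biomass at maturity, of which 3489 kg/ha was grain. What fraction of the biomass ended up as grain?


HI = grain_yield / biomass
   = 3489 / 11630
   = 0.30


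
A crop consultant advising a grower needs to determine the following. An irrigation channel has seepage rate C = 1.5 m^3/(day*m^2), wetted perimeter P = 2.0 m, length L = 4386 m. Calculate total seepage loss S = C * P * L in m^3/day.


S = C * P * L
  = 1.5 * 2.0 * 4386
  = 13158 m^3/day


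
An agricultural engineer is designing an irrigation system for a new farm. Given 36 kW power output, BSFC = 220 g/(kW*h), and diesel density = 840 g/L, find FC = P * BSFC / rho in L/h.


FC = P * BSFC / rho_fuel
   = 36 * 220 / 840
   = 7920 / 840
   = 9.43 L/h


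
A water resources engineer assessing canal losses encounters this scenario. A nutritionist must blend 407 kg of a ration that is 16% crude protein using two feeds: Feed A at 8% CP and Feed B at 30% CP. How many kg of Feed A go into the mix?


parts_A = CP_b - target = 30 - 16 = 14
parts_B = target - CP_a = 16 - 8 = 8
total_parts = 14 + 8 = 22
Feed A = 407 * 14 / 22 = 259 kg
Feed B = 407 * 8 / 22 = 148 kg

259 kg


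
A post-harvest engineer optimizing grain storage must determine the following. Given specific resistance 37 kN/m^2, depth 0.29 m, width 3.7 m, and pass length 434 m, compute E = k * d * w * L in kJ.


E = k * d * w * L
  = 37 * 0.29 * 3.7 * 434
  = 17230.23 kJ


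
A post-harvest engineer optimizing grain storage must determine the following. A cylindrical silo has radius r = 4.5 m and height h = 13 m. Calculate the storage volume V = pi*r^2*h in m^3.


V = pi * r^2 * h
  = pi * 4.5^2 * 13
  = pi * 20.25 * 13
  = 827.02 m^3


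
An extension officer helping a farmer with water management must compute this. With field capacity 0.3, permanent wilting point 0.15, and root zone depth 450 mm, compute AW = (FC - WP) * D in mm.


AW = (FC - WP) * D
   = (0.3 - 0.15) * 450
   = 0.15 * 450
   = 67.50 mm


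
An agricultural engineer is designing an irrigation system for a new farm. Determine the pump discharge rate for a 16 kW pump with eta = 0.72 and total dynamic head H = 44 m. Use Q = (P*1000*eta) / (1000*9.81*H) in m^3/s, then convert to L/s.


Q = (P * 1000 * eta) / (rho * g * H)
  = (16 * 1000 * 0.72) / (1000 * 9.81 * 44)
  = 11520 / 431640
  = 0.02669 m^3/s = 26.69 L/s


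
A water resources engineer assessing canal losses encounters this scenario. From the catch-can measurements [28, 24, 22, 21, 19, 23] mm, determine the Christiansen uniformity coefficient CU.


xbar = 137 / 6 = 22.833
sum|xi - xbar| = 13
CU = 100 * (1 - 13 / (6 * 22.833))
   = 100 * (1 - 0.0949)
   = 90.51%


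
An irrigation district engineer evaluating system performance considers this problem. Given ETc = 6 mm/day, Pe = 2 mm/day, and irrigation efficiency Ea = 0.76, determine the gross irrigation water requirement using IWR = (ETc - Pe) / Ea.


IWR = (ETc - Pe) / Ea
    = (6 - 2) / 0.76
    = 4 / 0.76
    = 5.26 mm/day


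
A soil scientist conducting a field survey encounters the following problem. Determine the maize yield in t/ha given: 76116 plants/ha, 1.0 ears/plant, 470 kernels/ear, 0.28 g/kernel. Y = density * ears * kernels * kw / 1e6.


Y = density * ears * kernels * kw
  = 76116 * 1.0 * 470 * 0.28 g/ha
  = 10016865.60 g/ha
  = 10016.87 kg/ha = 10.02 t/ha


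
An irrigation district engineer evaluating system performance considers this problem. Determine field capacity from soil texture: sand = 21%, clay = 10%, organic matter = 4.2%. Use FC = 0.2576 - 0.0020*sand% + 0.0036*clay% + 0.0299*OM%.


FC = 0.2576 - 0.0020*21 + 0.0036*10 + 0.0299*4.2
   = 0.2576 - 0.0420 + 0.0360 + 0.1256
   = 0.3772


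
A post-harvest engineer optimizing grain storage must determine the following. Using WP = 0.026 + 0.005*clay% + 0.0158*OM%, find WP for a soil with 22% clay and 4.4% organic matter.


WP = 0.026 + 0.005*22 + 0.0158*4.4
   = 0.026 + 0.1100 + 0.0695
   = 0.2055


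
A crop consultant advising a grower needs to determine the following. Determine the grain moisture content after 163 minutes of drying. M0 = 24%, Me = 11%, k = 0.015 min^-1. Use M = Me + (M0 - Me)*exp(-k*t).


M = Me + (M0 - Me) * e^(-k*t)
  = 11 + (24 - 11) * e^(-0.015*163)
  = 11 + 13 * e^(-2.445)
  = 11 + 13 * 0.08673
  = 11 + 1.1274
  = 12.13%


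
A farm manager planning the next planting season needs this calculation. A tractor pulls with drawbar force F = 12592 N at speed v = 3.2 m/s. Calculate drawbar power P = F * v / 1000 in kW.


P = F * v / 1000
  = 12592 * 3.2 / 1000
  = 40294.40 / 1000
  = 40.29 kW


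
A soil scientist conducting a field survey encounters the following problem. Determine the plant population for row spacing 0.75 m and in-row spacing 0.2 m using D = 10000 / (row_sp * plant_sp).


D = 10000 / (row_sp * plant_sp)
  = 10000 / (0.75 * 0.2)
  = 10000 / 0.1500
  = 66666.67 plants/ha


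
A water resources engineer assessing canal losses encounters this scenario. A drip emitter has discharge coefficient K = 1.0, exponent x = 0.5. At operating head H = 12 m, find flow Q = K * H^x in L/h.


Q = K * H^x
  = 1.0 * 12^0.5
  = 1.0 * 3.4641
  = 3.46 L/h


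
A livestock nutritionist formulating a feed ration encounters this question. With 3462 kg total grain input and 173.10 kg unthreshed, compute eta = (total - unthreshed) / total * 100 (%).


eta = (total - unthreshed) / total * 100
    = (3462 - 173.10) / 3462 * 100
    = 3288.90 / 3462 * 100
    = 95%


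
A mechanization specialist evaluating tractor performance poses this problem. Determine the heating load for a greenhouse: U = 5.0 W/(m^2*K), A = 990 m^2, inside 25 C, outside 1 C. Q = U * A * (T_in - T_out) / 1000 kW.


dT = 25 - (1) = 24 K
Q = U * A * dT
  = 5.0 * 990 * 24
  = 118800 W = 118.80 kW


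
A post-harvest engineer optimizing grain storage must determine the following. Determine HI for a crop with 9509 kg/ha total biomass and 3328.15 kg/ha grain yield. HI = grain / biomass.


HI = grain_yield / biomass
   = 3328.15 / 9509
   = 0.35


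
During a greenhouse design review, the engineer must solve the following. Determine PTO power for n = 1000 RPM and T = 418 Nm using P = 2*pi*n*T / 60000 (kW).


P = 2*pi*n*T / 60000
  = 2*pi * 1000 * 418 / 60000
  = 2626371.46 / 60000
  = 43.77 kW


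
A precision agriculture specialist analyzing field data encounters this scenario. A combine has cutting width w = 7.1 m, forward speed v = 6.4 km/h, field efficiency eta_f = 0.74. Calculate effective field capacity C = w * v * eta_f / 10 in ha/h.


C = w * v * eta_f / 10
  = 7.1 * 6.4 * 0.74 / 10
  = 33.63 / 10
  = 3.36 ha/h


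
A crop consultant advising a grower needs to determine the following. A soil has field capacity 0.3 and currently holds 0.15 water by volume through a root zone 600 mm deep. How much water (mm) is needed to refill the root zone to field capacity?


SMD = (FC - theta) * D
    = (0.3 - 0.15) * 600
    = 0.150 * 600
    = 90 mm


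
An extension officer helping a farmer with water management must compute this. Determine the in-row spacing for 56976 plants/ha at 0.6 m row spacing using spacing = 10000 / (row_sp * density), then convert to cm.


spacing = 10000 / (row_sp * density)
        = 10000 / (0.6 * 56976)
        = 10000 / 34185.60
        = 0.29252 m = 29.25 cm


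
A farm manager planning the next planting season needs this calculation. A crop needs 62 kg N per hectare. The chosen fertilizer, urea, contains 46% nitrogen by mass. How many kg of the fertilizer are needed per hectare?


Rate = N_required / (N_content / 100)
     = 62 / (46 / 100)
     = 62 / 0.46
     = 134.78 kg/ha


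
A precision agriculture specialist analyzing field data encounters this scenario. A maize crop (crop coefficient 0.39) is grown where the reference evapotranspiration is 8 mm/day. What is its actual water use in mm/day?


ETc = Kc * ET0
    = 0.39 * 8
    = 3.12 mm/day


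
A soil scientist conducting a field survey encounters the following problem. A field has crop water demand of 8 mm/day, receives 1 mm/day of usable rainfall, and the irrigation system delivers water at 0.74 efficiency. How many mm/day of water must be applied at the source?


IWR = (ETc - Pe) / Ea
    = (8 - 1) / 0.74
    = 7 / 0.74
    = 9.46 mm/day


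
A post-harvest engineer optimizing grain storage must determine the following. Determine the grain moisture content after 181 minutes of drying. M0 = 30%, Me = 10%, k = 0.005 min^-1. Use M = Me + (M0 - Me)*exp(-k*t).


M = Me + (M0 - Me) * e^(-k*t)
  = 10 + (30 - 10) * e^(-0.005*181)
  = 10 + 20 * e^(-0.905)
  = 10 + 20 * 0.40454
  = 10 + 8.0908
  = 18.09%


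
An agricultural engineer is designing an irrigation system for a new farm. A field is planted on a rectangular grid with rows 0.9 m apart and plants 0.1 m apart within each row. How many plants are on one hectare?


D = 10000 / (row_sp * plant_sp)
  = 10000 / (0.9 * 0.1)
  = 10000 / 0.0900
  = 111111.11 plants/ha


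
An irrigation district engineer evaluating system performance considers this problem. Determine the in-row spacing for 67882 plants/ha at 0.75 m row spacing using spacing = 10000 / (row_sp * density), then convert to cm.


spacing = 10000 / (row_sp * density)
        = 10000 / (0.75 * 67882)
        = 10000 / 50911.50
        = 0.19642 m = 19.64 cm


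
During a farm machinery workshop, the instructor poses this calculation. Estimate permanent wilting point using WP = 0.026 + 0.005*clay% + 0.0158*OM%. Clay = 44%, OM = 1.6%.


WP = 0.026 + 0.005*44 + 0.0158*1.6
   = 0.026 + 0.2200 + 0.0253
   = 0.2713


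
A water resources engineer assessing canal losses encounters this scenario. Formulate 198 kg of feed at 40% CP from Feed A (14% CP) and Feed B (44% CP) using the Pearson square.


parts_A = CP_b - target = 44 - 40 = 4
parts_B = target - CP_a = 40 - 14 = 26
total_parts = 4 + 26 = 30
Feed A = 198 * 4 / 30 = 26.40 kg
Feed B = 198 * 26 / 30 = 171.60 kg

26.40 kg


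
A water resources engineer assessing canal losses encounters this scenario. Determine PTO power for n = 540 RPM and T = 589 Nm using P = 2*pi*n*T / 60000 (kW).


P = 2*pi*n*T / 60000
  = 2*pi * 540 * 589 / 60000
  = 1998429.92 / 60000
  = 33.31 kW


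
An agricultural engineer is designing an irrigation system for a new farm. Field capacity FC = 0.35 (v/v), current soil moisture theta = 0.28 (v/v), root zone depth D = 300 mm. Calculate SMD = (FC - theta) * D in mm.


SMD = (FC - theta) * D
    = (0.35 - 0.28) * 300
    = 0.070 * 300
    = 21 mm


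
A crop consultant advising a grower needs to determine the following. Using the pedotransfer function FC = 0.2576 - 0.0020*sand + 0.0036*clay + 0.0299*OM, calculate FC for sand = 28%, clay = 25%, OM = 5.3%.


FC = 0.2576 - 0.0020*28 + 0.0036*25 + 0.0299*5.3
   = 0.2576 - 0.0560 + 0.0900 + 0.1585
   = 0.4501


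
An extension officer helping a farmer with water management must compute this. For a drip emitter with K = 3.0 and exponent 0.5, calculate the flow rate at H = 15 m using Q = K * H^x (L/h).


Q = K * H^x
  = 3.0 * 15^0.5
  = 3.0 * 3.8730
  = 11.62 L/h


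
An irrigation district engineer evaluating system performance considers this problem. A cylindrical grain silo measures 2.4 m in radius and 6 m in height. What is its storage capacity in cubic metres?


V = pi * r^2 * h
  = pi * 2.4^2 * 6
  = pi * 5.76 * 6
  = 108.57 m^3


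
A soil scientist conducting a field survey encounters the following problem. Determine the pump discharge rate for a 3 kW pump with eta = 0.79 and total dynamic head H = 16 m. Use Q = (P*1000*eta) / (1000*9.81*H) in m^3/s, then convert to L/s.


Q = (P * 1000 * eta) / (rho * g * H)
  = (3 * 1000 * 0.79) / (1000 * 9.81 * 16)
  = 2370 / 156960
  = 0.01510 m^3/s = 15.10 L/s


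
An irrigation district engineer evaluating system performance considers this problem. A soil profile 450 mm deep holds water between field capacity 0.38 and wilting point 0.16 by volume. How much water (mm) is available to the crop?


AW = (FC - WP) * D
   = (0.38 - 0.16) * 450
   = 0.22 * 450
   = 99 mm


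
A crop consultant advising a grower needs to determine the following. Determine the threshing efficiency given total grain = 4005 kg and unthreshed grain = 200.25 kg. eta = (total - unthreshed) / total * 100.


eta = (total - unthreshed) / total * 100
    = (4005 - 200.25) / 4005 * 100
    = 3804.75 / 4005 * 100
    = 95%


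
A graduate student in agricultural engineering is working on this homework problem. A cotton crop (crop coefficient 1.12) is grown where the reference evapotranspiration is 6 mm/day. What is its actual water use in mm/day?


ETc = Kc * ET0
    = 1.12 * 6
    = 6.72 mm/day


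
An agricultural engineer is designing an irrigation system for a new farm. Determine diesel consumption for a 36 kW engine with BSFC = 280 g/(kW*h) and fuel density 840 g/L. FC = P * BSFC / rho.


FC = P * BSFC / rho_fuel
   = 36 * 280 / 840
   = 10080 / 840
   = 12 L/h


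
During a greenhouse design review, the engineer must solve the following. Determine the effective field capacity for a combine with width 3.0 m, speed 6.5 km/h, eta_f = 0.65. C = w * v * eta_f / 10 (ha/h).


C = w * v * eta_f / 10
  = 3.0 * 6.5 * 0.65 / 10
  = 12.68 / 10
  = 1.27 ha/h


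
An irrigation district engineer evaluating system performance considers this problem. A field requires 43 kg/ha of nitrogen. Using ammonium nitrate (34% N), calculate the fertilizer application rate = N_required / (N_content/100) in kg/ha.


Rate = N_required / (N_content / 100)
     = 43 / (34 / 100)
     = 43 / 0.34
     = 126.47 kg/ha


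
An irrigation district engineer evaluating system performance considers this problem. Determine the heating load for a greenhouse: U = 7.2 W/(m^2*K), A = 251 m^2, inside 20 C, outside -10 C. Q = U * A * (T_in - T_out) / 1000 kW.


dT = 20 - (-10) = 30 K
Q = U * A * dT
  = 7.2 * 251 * 30
  = 54216 W = 54.22 kW


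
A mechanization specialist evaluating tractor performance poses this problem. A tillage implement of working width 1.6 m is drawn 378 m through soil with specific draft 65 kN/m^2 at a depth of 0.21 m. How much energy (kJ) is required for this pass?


E = k * d * w * L
  = 65 * 0.21 * 1.6 * 378
  = 8255.52 kJ


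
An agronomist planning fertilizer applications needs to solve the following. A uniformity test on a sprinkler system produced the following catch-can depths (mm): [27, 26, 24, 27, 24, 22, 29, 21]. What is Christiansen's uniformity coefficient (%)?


xbar = 200 / 8 = 25
sum|xi - xbar| = 18
CU = 100 * (1 - 18 / (8 * 25))
   = 100 * (1 - 0.0900)
   = 91%


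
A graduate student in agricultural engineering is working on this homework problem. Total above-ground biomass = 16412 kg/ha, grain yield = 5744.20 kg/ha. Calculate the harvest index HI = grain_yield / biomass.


HI = grain_yield / biomass
   = 5744.20 / 16412
   = 0.35


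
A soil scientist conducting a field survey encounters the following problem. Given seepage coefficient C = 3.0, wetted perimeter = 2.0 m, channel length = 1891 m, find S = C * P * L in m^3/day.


S = C * P * L
  = 3.0 * 2.0 * 1891
  = 11346 m^3/day


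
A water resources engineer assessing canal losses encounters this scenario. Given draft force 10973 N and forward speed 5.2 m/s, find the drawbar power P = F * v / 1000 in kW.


P = F * v / 1000
  = 10973 * 5.2 / 1000
  = 57059.60 / 1000
  = 57.06 kW


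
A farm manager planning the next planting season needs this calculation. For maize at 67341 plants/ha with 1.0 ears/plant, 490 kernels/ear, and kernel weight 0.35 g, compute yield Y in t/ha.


Y = density * ears * kernels * kw
  = 67341 * 1.0 * 490 * 0.35 g/ha
  = 11548981.50 g/ha
  = 11548.98 kg/ha = 11.55 t/ha


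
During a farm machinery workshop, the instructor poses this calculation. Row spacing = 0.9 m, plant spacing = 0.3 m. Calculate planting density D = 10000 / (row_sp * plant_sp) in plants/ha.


D = 10000 / (row_sp * plant_sp)
  = 10000 / (0.9 * 0.3)
  = 10000 / 0.2700
  = 37037.04 plants/ha


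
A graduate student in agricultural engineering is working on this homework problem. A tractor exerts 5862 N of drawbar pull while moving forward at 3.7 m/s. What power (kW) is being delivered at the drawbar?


P = F * v / 1000
  = 5862 * 3.7 / 1000
  = 21689.40 / 1000
  = 21.69 kW


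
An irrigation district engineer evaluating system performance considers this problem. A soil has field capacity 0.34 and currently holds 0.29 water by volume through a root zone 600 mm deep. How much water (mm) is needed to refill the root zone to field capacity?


SMD = (FC - theta) * D
    = (0.34 - 0.29) * 600
    = 0.050 * 600
    = 30 mm


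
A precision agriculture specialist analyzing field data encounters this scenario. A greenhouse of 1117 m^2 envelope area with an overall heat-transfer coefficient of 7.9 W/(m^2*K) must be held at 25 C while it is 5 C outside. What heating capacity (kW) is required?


dT = 25 - (5) = 20 K
Q = U * A * dT
  = 7.9 * 1117 * 20
  = 176486 W = 176.49 kW


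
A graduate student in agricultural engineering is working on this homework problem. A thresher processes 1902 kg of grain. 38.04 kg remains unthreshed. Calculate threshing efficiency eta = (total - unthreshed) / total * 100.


eta = (total - unthreshed) / total * 100
    = (1902 - 38.04) / 1902 * 100
    = 1863.96 / 1902 * 100
    = 98%


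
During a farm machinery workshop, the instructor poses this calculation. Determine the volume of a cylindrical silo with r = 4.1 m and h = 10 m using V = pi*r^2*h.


V = pi * r^2 * h
  = pi * 4.1^2 * 10
  = pi * 16.81 * 10
  = 528.10 m^3


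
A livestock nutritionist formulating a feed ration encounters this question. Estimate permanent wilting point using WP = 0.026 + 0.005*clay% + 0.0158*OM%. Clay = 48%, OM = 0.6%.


WP = 0.026 + 0.005*48 + 0.0158*0.6
   = 0.026 + 0.2400 + 0.0095
   = 0.2755


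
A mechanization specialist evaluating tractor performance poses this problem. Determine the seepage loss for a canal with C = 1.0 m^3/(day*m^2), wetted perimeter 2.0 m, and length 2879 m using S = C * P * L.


S = C * P * L
  = 1.0 * 2.0 * 2879
  = 5758 m^3/day


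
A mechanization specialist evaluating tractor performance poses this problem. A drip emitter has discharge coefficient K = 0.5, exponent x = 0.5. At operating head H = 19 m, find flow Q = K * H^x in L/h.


Q = K * H^x
  = 0.5 * 19^0.5
  = 0.5 * 4.3589
  = 2.18 L/h


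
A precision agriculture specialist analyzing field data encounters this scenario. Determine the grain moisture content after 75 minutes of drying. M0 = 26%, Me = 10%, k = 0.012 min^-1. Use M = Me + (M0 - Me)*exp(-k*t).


M = Me + (M0 - Me) * e^(-k*t)
  = 10 + (26 - 10) * e^(-0.012*75)
  = 10 + 16 * e^(-0.900)
  = 10 + 16 * 0.40657
  = 10 + 6.5051
  = 16.51%


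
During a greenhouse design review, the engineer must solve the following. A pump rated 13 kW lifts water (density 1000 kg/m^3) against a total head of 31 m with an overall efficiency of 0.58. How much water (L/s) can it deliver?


Q = (P * 1000 * eta) / (rho * g * H)
  = (13 * 1000 * 0.58) / (1000 * 9.81 * 31)
  = 7540 / 304110
  = 0.02479 m^3/s = 24.79 L/s


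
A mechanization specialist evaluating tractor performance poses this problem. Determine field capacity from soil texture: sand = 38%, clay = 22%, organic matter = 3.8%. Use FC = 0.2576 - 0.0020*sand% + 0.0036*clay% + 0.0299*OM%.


FC = 0.2576 - 0.0020*38 + 0.0036*22 + 0.0299*3.8
   = 0.2576 - 0.0760 + 0.0792 + 0.1136
   = 0.3744


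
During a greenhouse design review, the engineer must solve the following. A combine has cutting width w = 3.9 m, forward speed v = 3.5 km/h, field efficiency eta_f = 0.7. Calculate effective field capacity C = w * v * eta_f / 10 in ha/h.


C = w * v * eta_f / 10
  = 3.9 * 3.5 * 0.7 / 10
  = 9.56 / 10
  = 0.96 ha/h


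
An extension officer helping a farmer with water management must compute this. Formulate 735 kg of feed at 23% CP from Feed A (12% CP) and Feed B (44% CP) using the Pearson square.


parts_A = CP_b - target = 44 - 23 = 21
parts_B = target - CP_a = 23 - 12 = 11
total_parts = 21 + 11 = 32
Feed A = 735 * 21 / 32 = 482.34 kg
Feed B = 735 * 11 / 32 = 252.66 kg

482.34 kg


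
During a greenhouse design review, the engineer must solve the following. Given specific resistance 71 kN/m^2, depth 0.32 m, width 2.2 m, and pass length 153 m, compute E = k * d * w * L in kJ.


E = k * d * w * L
  = 71 * 0.32 * 2.2 * 153
  = 7647.55 kJ


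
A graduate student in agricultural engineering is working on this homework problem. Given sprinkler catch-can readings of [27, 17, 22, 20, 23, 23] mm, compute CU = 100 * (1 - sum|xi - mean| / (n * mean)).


xbar = 132 / 6 = 22
sum|xi - xbar| = 14
CU = 100 * (1 - 14 / (6 * 22))
   = 100 * (1 - 0.1061)
   = 89.39%


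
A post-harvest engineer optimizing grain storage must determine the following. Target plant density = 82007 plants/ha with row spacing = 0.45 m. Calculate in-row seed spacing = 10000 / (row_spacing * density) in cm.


spacing = 10000 / (row_sp * density)
        = 10000 / (0.45 * 82007)
        = 10000 / 36903.15
        = 0.27098 m = 27.10 cm


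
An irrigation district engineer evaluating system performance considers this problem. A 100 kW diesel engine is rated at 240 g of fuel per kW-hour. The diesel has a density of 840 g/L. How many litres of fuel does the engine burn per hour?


FC = P * BSFC / rho_fuel
   = 100 * 240 / 840
   = 24000 / 840
   = 28.57 L/h


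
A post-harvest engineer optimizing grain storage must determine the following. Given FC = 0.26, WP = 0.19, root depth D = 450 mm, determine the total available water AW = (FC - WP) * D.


AW = (FC - WP) * D
   = (0.26 - 0.19) * 450
   = 0.07 * 450
   = 31.50 mm


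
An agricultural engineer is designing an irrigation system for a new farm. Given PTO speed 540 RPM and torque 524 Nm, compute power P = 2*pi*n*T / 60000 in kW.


P = 2*pi*n*T / 60000
  = 2*pi * 540 * 524 / 60000
  = 1777890.11 / 60000
  = 29.63 kW


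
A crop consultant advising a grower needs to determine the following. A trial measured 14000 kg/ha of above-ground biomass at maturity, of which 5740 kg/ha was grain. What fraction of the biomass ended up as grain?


HI = grain_yield / biomass
   = 5740 / 14000
   = 0.41
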